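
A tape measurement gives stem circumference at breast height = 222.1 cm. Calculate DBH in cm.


Formula: DBH = C / pi
DBH = 222.1 / pi
pi = 3.14159...
DBH = 70.7 cm

70.7


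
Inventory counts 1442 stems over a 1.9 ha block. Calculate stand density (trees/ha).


Formula: Stand Density = N_trees / Area_ha
Density = 1442 trees / 1.9 ha
Density = 759 trees/ha

759


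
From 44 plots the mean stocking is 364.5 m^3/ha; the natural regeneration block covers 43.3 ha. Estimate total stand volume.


Formula: Total Volume = Mean Volume per ha * Total Area
Total Volume = 364.5 m^3/ha * 43.3 ha
Total Volume = 15783 m^3

15783


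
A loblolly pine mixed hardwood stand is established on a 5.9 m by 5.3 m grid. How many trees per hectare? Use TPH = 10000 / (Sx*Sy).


Formula: TPH = 10000 m^2/ha / (spacing_x * spacing_y)
Area per tree = 5.9 m * 5.3 m = 31.27 m^2
TPH = 10000 / 31.27 = 320 trees/ha

320


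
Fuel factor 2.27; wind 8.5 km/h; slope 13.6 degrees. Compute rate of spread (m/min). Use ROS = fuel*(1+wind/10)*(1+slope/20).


Formula: ROS = fuel * (1 + wind/10) * (1 + slope/20)
Wind factor = 1 + 8.5/10 = 1.85
Slope factor = 1 + 13.6/20 = 1.68
ROS = 2.27 * 1.85 * 1.68 = 7.06 m/min

7.06


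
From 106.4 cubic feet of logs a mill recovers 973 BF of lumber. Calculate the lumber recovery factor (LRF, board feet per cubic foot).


Formula: LRF = Lumber Output (BF) / Log Input (ft^3)
LRF = 973 BF / 106.4 ft^3
LRF = 9.14 BF/ft^3

9.14


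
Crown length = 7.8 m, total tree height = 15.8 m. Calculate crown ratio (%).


Formula: Crown Ratio = (Crown Length / Total Height) * 100
CR = (7.8 m / 15.8 m) * 100
CR = 0.4937 * 100 = 49.4%

49.4


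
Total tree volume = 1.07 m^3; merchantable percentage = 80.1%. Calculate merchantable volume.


Formula: MV = V_total * (merchantable_pct / 100)
Merchantable fraction = 80.1% / 100 = 0.801
MV = 1.07 m^3 * 0.801 = 0.857 m^3

0.857


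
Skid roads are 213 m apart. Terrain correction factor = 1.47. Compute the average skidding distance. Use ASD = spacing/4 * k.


Formula: ASD = (spacing / 4) * correction
Uncorrected distance = spacing / 4 = 213 / 4 = 53.25 m
ASD = 53.25 * 1.47 = 78 m

78


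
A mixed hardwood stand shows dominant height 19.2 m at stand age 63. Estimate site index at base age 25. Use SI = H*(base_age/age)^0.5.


Formula: SI = H_dom * (base_age / age)^0.5
Age ratio = 25 / 63 = 0.39683
sqrt(age_ratio) = 0.62994
SI = 19.2 * 0.62994 = 12.1 m

12.1


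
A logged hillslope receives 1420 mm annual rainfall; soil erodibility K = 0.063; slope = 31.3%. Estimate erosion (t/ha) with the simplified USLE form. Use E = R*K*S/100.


Formula: E = R * K * S / 100  (simplified USLE)
R * K = 1420 * 0.063 = 89.46
E = 89.46 * 31.3 / 100 = 28.0 t/ha

28.0


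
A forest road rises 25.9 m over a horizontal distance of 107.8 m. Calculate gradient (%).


Formula: Gradient = rise / run * 100
Gradient = 25.9 / 107.8 * 100 = 24.0%

24.0


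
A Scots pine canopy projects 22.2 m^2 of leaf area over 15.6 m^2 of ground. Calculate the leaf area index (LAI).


Formula: LAI = total leaf area / ground area  (dimensionless)
LAI = 22.2 m^2 / 15.6 m^2
LAI = 1.42

1.42


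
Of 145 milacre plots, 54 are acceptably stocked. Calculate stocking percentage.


Formula: Stocking % = stocked plots / total plots * 100
Stocking = 54 / 145 * 100
Stocking = 0.3724 * 100 = 37.2%

37.2


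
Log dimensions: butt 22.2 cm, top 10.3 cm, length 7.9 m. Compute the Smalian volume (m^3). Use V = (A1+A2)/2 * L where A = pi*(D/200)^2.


Smalian: V = (A1 + A2)/2 * L,  A = pi*(D/200)^2
A1 = pi*(22.2/200)^2 = 0.038708 m^2
A2 = pi*(10.3/200)^2 = 0.008332 m^2
V = (0.038708+0.008332)/2*7.9 = 0.1858 m^3

0.1858


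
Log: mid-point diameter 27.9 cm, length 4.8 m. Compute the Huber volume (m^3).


Huber: V = Am * L,  Am = pi*(Dm/200)^2
Am = pi*(27.9/200)^2 = 0.061136 m^2
V = 0.061136*4.8 = 0.2935 m^3

0.2935


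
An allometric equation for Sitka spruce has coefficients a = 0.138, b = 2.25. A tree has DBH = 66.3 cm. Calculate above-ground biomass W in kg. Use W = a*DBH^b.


Formula: W = a * DBH^b  (allometric power law)
DBH^b = 66.3^2.25 = 12543.116
W = 0.138 * 12543.116 = 1731.0 kg

1731.0


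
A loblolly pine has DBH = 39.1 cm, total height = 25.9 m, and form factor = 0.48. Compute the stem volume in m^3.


Formula: V = pi * (DBH/200)^2 * H * ff
Radius = DBH/200 = 39.1/200 = 0.1955 m
Radius^2 = 0.1955^2 = 0.03822025 m^2
V = pi * 0.03822025 * 25.9 * 0.48
V = 1.493 m^3

1.493


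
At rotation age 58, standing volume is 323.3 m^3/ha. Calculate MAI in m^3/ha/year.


Formula: MAI = Total Volume / Stand Age
MAI = 323.3 m^3/ha / 58 years
MAI = 5.57 m^3/ha/year

5.57


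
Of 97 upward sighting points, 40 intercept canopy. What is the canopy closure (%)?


Formula: Canopy closure = covered points / total points * 100
Closure = 40 / 97 * 100
Closure = 0.4124 * 100 = 41.2%

41.2


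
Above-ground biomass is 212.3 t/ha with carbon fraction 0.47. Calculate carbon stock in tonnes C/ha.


Formula: Carbon Stock = Biomass * Carbon Fraction
C = 212.3 t/ha * 0.47
C = 99.8 t C/ha

99.8


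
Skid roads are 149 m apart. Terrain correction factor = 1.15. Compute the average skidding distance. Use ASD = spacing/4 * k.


Formula: ASD = (spacing / 4) * correction
Uncorrected distance = spacing / 4 = 149 / 4 = 37.25 m
ASD = 37.25 * 1.15 = 43 m

43


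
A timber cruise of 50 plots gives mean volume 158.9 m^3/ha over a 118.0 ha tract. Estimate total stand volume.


Formula: Total Volume = Mean Volume per ha * Total Area
Total Volume = 158.9 m^3/ha * 118.0 ha
Total Volume = 18750 m^3

18750


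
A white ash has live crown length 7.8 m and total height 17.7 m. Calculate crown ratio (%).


Formula: Crown Ratio = (Crown Length / Total Height) * 100
CR = (7.8 m / 17.7 m) * 100
CR = 0.4407 * 100 = 44.1%

44.1


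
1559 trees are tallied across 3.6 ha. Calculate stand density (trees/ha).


Formula: Stand Density = N_trees / Area_ha
Density = 1559 trees / 3.6 ha
Density = 433 trees/ha

433


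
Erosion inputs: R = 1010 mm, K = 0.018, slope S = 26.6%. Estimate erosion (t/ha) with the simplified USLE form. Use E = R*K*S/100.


Formula: E = R * K * S / 100  (simplified USLE)
R * K = 1010 * 0.018 = 18.18
E = 18.18 * 26.6 / 100 = 4.84 t/ha

4.84


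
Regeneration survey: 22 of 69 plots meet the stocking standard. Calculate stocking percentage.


Formula: Stocking % = stocked plots / total plots * 100
Stocking = 22 / 69 * 100
Stocking = 0.3188 * 100 = 31.9%

31.9


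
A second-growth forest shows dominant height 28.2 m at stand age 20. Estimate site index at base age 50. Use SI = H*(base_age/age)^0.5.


Formula: SI = H_dom * (base_age / age)^0.5
Age ratio = 50 / 20 = 2.5
sqrt(age_ratio) = 1.58114
SI = 28.2 * 1.58114 = 44.6 m

44.6


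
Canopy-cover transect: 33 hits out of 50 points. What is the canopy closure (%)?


Formula: Canopy closure = covered points / total points * 100
Closure = 33 / 50 * 100
Closure = 0.66 * 100 = 66.0%

66.0


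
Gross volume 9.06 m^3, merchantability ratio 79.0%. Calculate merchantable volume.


Formula: MV = V_total * (merchantable_pct / 100)
Merchantable fraction = 79.0% / 100 = 0.79
MV = 9.06 m^3 * 0.79 = 7.157 m^3

7.157


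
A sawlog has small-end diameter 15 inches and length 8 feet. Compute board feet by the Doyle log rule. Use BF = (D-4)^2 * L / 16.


Doyle: BF = (D - 4)^2 * L / 16
Adjusted diameter = 15 - 4 = 11 in
(D-4)^2 = 11^2 = 121
BF = 121 * 8 / 16 = 61 BF

61


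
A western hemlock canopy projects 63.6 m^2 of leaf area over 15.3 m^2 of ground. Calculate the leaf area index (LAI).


Formula: LAI = total leaf area / ground area  (dimensionless)
LAI = 63.6 m^2 / 15.3 m^2
LAI = 4.16

4.16


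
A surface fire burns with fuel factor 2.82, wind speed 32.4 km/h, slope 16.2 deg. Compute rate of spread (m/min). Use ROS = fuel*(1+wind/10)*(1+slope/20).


Formula: ROS = fuel * (1 + wind/10) * (1 + slope/20)
Wind factor = 1 + 32.4/10 = 4.24
Slope factor = 1 + 16.2/20 = 1.81
ROS = 2.82 * 4.24 * 1.81 = 21.64 m/min

21.64


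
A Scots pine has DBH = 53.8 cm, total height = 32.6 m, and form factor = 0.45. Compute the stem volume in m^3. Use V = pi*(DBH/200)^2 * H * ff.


Formula: V = pi * (DBH/200)^2 * H * ff
Radius = DBH/200 = 53.8/200 = 0.269 m
Radius^2 = 0.269^2 = 0.072361 m^2
V = pi * 0.072361 * 32.6 * 0.45
V = 3.335 m^3

3.335


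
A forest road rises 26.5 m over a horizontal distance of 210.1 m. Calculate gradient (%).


Formula: Gradient = rise / run * 100
Gradient = 26.5 / 210.1 * 100 = 12.6%

12.6


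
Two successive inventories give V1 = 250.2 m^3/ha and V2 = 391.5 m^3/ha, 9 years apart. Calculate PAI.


Formula: PAI = (V_T2 - V_T1) / (T2 - T1)
Volume increment = 391.5 - 250.2 = 141.3 m^3/ha
PAI = 141.3 / 9 = 15.7 m^3/ha/year

15.7


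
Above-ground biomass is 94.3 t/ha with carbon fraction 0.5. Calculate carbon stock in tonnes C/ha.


Formula: Carbon Stock = Biomass * Carbon Fraction
C = 94.3 t/ha * 0.5
C = 47.2 t C/ha

47.2


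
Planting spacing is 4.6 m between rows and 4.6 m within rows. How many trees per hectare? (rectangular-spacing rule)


Formula: TPH = 10000 m^2/ha / (spacing_x * spacing_y)
Area per tree = 4.6 m * 4.6 m = 21.16 m^2
TPH = 10000 / 21.16 = 473 trees/ha

473


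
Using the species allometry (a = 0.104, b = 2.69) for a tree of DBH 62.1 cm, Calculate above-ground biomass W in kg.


Formula: W = a * DBH^b  (allometric power law)
DBH^b = 62.1^2.69 = 66591.133
W = 0.104 * 66591.133 = 6925.5 kg

6925.5


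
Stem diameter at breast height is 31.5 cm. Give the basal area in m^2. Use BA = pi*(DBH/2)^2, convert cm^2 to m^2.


Formula: BA = pi * (DBH/2)^2 / 10000  (cm^2 to m^2)
Radius = DBH/2 = 31.5/2 = 15.75 cm
BA = pi * 15.75^2 / 10000
   = 779.3113 cm^2 / 10000
   = 0.0779 m^2

0.0779


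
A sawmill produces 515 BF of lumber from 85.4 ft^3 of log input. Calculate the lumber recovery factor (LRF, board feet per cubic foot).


Formula: LRF = Lumber Output (BF) / Log Input (ft^3)
LRF = 515 BF / 85.4 ft^3
LRF = 6.03 BF/ft^3

6.03


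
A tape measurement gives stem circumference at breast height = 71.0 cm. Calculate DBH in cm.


Formula: DBH = C / pi
DBH = 71.0 / pi
pi = 3.14159...
DBH = 22.6 cm

22.6


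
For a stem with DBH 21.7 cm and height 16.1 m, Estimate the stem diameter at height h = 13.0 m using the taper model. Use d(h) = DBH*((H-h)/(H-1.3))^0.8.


Taper: d(h) = DBH * ((H - h) / (H - 1.3))^0.8
Numerator = H - h = 16.1 - 13.0 = 3.1 m
Denominator = H - 1.3 = 16.1 - 1.3 = 14.8 m
Ratio = 3.1 / 14.8 = 0.20946
d = 21.7 * 0.20946^0.8 = 6.2 cm

6.2


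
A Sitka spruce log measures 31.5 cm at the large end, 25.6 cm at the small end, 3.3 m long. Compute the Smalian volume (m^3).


Smalian: V = (A1 + A2)/2 * L,  A = pi*(D/200)^2
A1 = pi*(31.5/200)^2 = 0.077931 m^2
A2 = pi*(25.6/200)^2 = 0.051472 m^2
V = (0.077931+0.051472)/2*3.3 = 0.2135 m^3

0.2135


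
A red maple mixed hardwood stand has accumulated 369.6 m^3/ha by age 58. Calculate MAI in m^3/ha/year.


Formula: MAI = Total Volume / Stand Age
MAI = 369.6 m^3/ha / 58 years
MAI = 6.37 m^3/ha/year

6.37


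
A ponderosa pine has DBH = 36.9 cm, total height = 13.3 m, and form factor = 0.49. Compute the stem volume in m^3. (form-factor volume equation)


Formula: V = pi * (DBH/200)^2 * H * ff
Radius = DBH/200 = 36.9/200 = 0.1845 m
Radius^2 = 0.1845^2 = 0.03404025 m^2
V = pi * 0.03404025 * 13.3 * 0.49
V = 0.697 m^3

0.697


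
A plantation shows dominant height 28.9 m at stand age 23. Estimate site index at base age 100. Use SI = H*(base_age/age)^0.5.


Formula: SI = H_dom * (base_age / age)^0.5
Age ratio = 100 / 23 = 4.34783
sqrt(age_ratio) = 2.08514
SI = 28.9 * 2.08514 = 60.3 m

60.3


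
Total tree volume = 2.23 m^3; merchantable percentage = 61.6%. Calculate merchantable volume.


Formula: MV = V_total * (merchantable_pct / 100)
Merchantable fraction = 61.6% / 100 = 0.616
MV = 2.23 m^3 * 0.616 = 1.374 m^3

1.374


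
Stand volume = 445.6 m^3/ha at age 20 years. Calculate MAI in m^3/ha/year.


Formula: MAI = Total Volume / Stand Age
MAI = 445.6 m^3/ha / 20 years
MAI = 22.28 m^3/ha/year

22.28


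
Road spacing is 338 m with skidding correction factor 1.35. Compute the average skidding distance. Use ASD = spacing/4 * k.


Formula: ASD = (spacing / 4) * correction
Uncorrected distance = spacing / 4 = 338 / 4 = 84.5 m
ASD = 84.5 * 1.35 = 114 m

114


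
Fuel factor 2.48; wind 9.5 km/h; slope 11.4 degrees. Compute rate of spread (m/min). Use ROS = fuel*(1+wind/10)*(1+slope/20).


Formula: ROS = fuel * (1 + wind/10) * (1 + slope/20)
Wind factor = 1 + 9.5/10 = 1.95
Slope factor = 1 + 11.4/20 = 1.57
ROS = 2.48 * 1.95 * 1.57 = 7.59 m/min

7.59


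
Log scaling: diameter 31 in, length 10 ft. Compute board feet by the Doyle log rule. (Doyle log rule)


Doyle: BF = (D - 4)^2 * L / 16
Adjusted diameter = 31 - 4 = 27 in
(D-4)^2 = 27^2 = 729
BF = 729 * 10 / 16 = 456 BF

456


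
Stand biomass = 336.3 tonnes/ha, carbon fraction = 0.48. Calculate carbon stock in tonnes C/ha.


Formula: Carbon Stock = Biomass * Carbon Fraction
C = 336.3 t/ha * 0.48
C = 161.4 t C/ha

161.4


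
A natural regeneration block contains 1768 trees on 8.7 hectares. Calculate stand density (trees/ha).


Formula: Stand Density = N_trees / Area_ha
Density = 1768 trees / 8.7 ha
Density = 203 trees/ha

203


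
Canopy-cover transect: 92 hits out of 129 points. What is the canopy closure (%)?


Formula: Canopy closure = covered points / total points * 100
Closure = 92 / 129 * 100
Closure = 0.7132 * 100 = 71.3%

71.3


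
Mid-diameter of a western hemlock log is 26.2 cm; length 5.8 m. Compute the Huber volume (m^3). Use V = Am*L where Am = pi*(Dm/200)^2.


Huber: V = Am * L,  Am = pi*(Dm/200)^2
Am = pi*(26.2/200)^2 = 0.053913 m^2
V = 0.053913*5.8 = 0.3127 m^3

0.3127


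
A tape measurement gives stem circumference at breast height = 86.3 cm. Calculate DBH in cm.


Formula: DBH = C / pi
DBH = 86.3 / pi
pi = 3.14159...
DBH = 27.5 cm

27.5


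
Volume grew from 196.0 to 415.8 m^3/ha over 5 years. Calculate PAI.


Formula: PAI = (V_T2 - V_T1) / (T2 - T1)
Volume increment = 415.8 - 196.0 = 219.8 m^3/ha
PAI = 219.8 / 5 = 43.96 m^3/ha/year

43.96


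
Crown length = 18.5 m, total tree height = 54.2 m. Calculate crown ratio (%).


Formula: Crown Ratio = (Crown Length / Total Height) * 100
CR = (18.5 m / 54.2 m) * 100
CR = 0.3413 * 100 = 34.1%

34.1


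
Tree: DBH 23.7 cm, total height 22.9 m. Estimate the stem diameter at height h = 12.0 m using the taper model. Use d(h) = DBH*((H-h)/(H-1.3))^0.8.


Taper: d(h) = DBH * ((H - h) / (H - 1.3))^0.8
Numerator = H - h = 22.9 - 12.0 = 10.9 m
Denominator = H - 1.3 = 22.9 - 1.3 = 21.6 m
Ratio = 10.9 / 21.6 = 0.50463
d = 23.7 * 0.50463^0.8 = 13.7 cm

13.7


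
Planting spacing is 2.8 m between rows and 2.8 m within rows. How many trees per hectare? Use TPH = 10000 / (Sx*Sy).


Formula: TPH = 10000 m^2/ha / (spacing_x * spacing_y)
Area per tree = 2.8 m * 2.8 m = 7.84 m^2
TPH = 10000 / 7.84 = 1276 trees/ha

1276


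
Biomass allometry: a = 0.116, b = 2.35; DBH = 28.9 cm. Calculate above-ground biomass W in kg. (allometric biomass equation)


Formula: W = a * DBH^b  (allometric power law)
DBH^b = 28.9^2.35 = 2710.8777
W = 0.116 * 2710.8777 = 314.5 kg

314.5


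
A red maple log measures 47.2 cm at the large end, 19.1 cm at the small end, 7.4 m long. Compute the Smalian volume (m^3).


Smalian: V = (A1 + A2)/2 * L,  A = pi*(D/200)^2
A1 = pi*(47.2/200)^2 = 0.174974 m^2
A2 = pi*(19.1/200)^2 = 0.028652 m^2
V = (0.174974+0.028652)/2*7.4 = 0.7534 m^3

0.7534


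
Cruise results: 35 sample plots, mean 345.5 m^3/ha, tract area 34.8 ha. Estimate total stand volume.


Formula: Total Volume = Mean Volume per ha * Total Area
Total Volume = 345.5 m^3/ha * 34.8 ha
Total Volume = 12023 m^3

12023


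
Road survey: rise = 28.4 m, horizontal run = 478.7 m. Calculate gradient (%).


Formula: Gradient = rise / run * 100
Gradient = 28.4 / 478.7 * 100 = 5.9%

5.9


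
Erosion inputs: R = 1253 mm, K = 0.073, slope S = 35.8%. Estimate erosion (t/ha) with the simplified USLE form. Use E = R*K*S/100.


Formula: E = R * K * S / 100  (simplified USLE)
R * K = 1253 * 0.073 = 91.469
E = 91.469 * 35.8 / 100 = 32.75 t/ha

32.75


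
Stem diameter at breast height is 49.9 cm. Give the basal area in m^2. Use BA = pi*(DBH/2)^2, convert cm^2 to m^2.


Formula: BA = pi * (DBH/2)^2 / 10000  (cm^2 to m^2)
Radius = DBH/2 = 49.9/2 = 24.95 cm
BA = pi * 24.95^2 / 10000
   = 1955.6493 cm^2 / 10000
   = 0.1956 m^2

0.1956


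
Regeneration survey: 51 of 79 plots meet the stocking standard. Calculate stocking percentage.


Formula: Stocking % = stocked plots / total plots * 100
Stocking = 51 / 79 * 100
Stocking = 0.6456 * 100 = 64.6%

64.6


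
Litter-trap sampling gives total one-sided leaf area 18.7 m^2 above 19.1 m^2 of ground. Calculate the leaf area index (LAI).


Formula: LAI = total leaf area / ground area  (dimensionless)
LAI = 18.7 m^2 / 19.1 m^2
LAI = 0.98

0.98


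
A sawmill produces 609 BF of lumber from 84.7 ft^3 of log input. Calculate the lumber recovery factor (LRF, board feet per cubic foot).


Formula: LRF = Lumber Output (BF) / Log Input (ft^3)
LRF = 609 BF / 84.7 ft^3
LRF = 7.19 BF/ft^3

7.19


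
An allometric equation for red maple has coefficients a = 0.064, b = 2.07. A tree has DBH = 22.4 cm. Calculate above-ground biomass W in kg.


Formula: W = a * DBH^b  (allometric power law)
DBH^b = 22.4^2.07 = 623.7541
W = 0.064 * 623.7541 = 39.9 kg

39.9


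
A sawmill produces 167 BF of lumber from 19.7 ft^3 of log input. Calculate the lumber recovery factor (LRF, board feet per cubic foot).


Formula: LRF = Lumber Output (BF) / Log Input (ft^3)
LRF = 167 BF / 19.7 ft^3
LRF = 8.48 BF/ft^3

8.48


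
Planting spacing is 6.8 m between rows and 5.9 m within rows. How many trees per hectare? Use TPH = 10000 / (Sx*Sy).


Formula: TPH = 10000 m^2/ha / (spacing_x * spacing_y)
Area per tree = 6.8 m * 5.9 m = 40.12 m^2
TPH = 10000 / 40.12 = 249 trees/ha

249


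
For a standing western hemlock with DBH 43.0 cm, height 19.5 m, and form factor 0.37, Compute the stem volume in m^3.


Formula: V = pi * (DBH/200)^2 * H * ff
Radius = DBH/200 = 43.0/200 = 0.215 m
Radius^2 = 0.215^2 = 0.046225 m^2
V = pi * 0.046225 * 19.5 * 0.37
V = 1.048 m^3

1.048


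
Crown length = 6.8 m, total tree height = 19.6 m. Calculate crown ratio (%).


Formula: Crown Ratio = (Crown Length / Total Height) * 100
CR = (6.8 m / 19.6 m) * 100
CR = 0.3469 * 100 = 34.7%

34.7


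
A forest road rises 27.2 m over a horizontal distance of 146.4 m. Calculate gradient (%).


Formula: Gradient = rise / run * 100
Gradient = 27.2 / 146.4 * 100 = 18.6%

18.6


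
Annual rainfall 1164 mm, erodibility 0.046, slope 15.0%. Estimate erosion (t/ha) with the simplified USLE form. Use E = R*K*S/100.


Formula: E = R * K * S / 100  (simplified USLE)
R * K = 1164 * 0.046 = 53.544
E = 53.544 * 15.0 / 100 = 8.03 t/ha

8.03


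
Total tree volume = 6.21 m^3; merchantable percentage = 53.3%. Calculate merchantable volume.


Formula: MV = V_total * (merchantable_pct / 100)
Merchantable fraction = 53.3% / 100 = 0.533
MV = 6.21 m^3 * 0.533 = 3.31 m^3

3.31


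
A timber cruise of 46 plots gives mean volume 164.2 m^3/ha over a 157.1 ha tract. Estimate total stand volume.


Formula: Total Volume = Mean Volume per ha * Total Area
Total Volume = 164.2 m^3/ha * 157.1 ha
Total Volume = 25796 m^3

25796


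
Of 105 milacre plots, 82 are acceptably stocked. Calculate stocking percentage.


Formula: Stocking % = stocked plots / total plots * 100
Stocking = 82 / 105 * 100
Stocking = 0.781 * 100 = 78.1%

78.1


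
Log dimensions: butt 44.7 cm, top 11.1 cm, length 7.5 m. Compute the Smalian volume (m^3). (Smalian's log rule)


Smalian: V = (A1 + A2)/2 * L,  A = pi*(D/200)^2
A1 = pi*(44.7/200)^2 = 0.15693 m^2
A2 = pi*(11.1/200)^2 = 0.009677 m^2
V = (0.15693+0.009677)/2*7.5 = 0.6248 m^3

0.6248


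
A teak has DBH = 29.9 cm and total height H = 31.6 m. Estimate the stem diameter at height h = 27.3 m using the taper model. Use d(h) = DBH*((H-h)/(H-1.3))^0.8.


Taper: d(h) = DBH * ((H - h) / (H - 1.3))^0.8
Numerator = H - h = 31.6 - 27.3 = 4.3 m
Denominator = H - 1.3 = 31.6 - 1.3 = 30.3 m
Ratio = 4.3 / 30.3 = 0.14191
d = 29.9 * 0.14191^0.8 = 6.3 cm

6.3


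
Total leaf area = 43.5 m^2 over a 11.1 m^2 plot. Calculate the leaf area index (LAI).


Formula: LAI = total leaf area / ground area  (dimensionless)
LAI = 43.5 m^2 / 11.1 m^2
LAI = 3.92

3.92


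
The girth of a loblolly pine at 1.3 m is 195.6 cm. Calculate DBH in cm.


Formula: DBH = C / pi
DBH = 195.6 / pi
pi = 3.14159...
DBH = 62.3 cm

62.3


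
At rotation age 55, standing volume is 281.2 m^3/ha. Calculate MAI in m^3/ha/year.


Formula: MAI = Total Volume / Stand Age
MAI = 281.2 m^3/ha / 55 years
MAI = 5.11 m^3/ha/year

5.11


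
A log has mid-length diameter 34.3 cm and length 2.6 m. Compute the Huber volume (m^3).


Huber: V = Am * L,  Am = pi*(Dm/200)^2
Am = pi*(34.3/200)^2 = 0.092401 m^2
V = 0.092401*2.6 = 0.2402 m^3

0.2402


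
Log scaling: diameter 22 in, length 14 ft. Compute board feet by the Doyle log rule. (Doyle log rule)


Doyle: BF = (D - 4)^2 * L / 16
Adjusted diameter = 22 - 4 = 18 in
(D-4)^2 = 18^2 = 324
BF = 324 * 14 / 16 = 284 BF

284


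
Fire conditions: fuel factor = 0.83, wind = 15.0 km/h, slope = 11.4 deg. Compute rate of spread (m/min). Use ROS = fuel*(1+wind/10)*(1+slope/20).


Formula: ROS = fuel * (1 + wind/10) * (1 + slope/20)
Wind factor = 1 + 15.0/10 = 2.5
Slope factor = 1 + 11.4/20 = 1.57
ROS = 0.83 * 2.5 * 1.57 = 3.26 m/min

3.26


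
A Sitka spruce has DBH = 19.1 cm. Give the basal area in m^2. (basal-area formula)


Formula: BA = pi * (DBH/2)^2 / 10000  (cm^2 to m^2)
Radius = DBH/2 = 19.1/2 = 9.55 cm
BA = pi * 9.55^2 / 10000
   = 286.5211 cm^2 / 10000
   = 0.0287 m^2

0.0287


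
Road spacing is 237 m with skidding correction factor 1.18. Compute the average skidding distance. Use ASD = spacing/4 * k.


Formula: ASD = (spacing / 4) * correction
Uncorrected distance = spacing / 4 = 237 / 4 = 59.25 m
ASD = 59.25 * 1.18 = 70 m

70


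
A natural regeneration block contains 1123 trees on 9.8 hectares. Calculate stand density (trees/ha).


Formula: Stand Density = N_trees / Area_ha
Density = 1123 trees / 9.8 ha
Density = 115 trees/ha

115


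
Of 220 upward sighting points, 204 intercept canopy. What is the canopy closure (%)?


Formula: Canopy closure = covered points / total points * 100
Closure = 204 / 220 * 100
Closure = 0.9273 * 100 = 92.7%

92.7


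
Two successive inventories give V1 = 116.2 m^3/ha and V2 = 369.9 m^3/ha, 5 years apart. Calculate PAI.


Formula: PAI = (V_T2 - V_T1) / (T2 - T1)
Volume increment = 369.9 - 116.2 = 253.7 m^3/ha
PAI = 253.7 / 5 = 50.74 m^3/ha/year

50.74


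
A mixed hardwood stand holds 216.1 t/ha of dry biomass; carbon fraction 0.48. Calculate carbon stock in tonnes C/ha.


Formula: Carbon Stock = Biomass * Carbon Fraction
C = 216.1 t/ha * 0.48
C = 103.7 t C/ha

103.7


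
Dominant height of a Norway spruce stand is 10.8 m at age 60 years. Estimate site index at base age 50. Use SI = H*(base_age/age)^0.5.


Formula: SI = H_dom * (base_age / age)^0.5
Age ratio = 50 / 60 = 0.83333
sqrt(age_ratio) = 0.91287
SI = 10.8 * 0.91287 = 9.9 m

9.9


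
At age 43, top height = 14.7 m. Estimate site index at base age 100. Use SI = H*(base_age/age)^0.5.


Formula: SI = H_dom * (base_age / age)^0.5
Age ratio = 100 / 43 = 2.32558
sqrt(age_ratio) = 1.52499
SI = 14.7 * 1.52499 = 22.4 m

22.4


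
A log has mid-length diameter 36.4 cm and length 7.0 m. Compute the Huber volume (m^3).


Huber: V = Am * L,  Am = pi*(Dm/200)^2
Am = pi*(36.4/200)^2 = 0.104062 m^2
V = 0.104062*7.0 = 0.7284 m^3

0.7284


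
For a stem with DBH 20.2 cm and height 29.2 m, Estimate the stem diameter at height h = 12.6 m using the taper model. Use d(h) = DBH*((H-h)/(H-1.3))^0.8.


Taper: d(h) = DBH * ((H - h) / (H - 1.3))^0.8
Numerator = H - h = 29.2 - 12.6 = 16.6 m
Denominator = H - 1.3 = 29.2 - 1.3 = 27.9 m
Ratio = 16.6 / 27.9 = 0.59498
d = 20.2 * 0.59498^0.8 = 13.3 cm

13.3


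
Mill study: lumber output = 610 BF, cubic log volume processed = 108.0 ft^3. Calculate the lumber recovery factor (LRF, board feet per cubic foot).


Formula: LRF = Lumber Output (BF) / Log Input (ft^3)
LRF = 610 BF / 108.0 ft^3
LRF = 5.65 BF/ft^3

5.65


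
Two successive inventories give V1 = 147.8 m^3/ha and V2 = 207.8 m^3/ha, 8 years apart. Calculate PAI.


Formula: PAI = (V_T2 - V_T1) / (T2 - T1)
Volume increment = 207.8 - 147.8 = 60.0 m^3/ha
PAI = 60.0 / 8 = 7.5 m^3/ha/year

7.5


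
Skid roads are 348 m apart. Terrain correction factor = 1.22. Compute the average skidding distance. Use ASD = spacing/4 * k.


Formula: ASD = (spacing / 4) * correction
Uncorrected distance = spacing / 4 = 348 / 4 = 87 m
ASD = 87 * 1.22 = 106 m

106


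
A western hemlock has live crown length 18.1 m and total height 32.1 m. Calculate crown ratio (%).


Formula: Crown Ratio = (Crown Length / Total Height) * 100
CR = (18.1 m / 32.1 m) * 100
CR = 0.5639 * 100 = 56.4%

56.4


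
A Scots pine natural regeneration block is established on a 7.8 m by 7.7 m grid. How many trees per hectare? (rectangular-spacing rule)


Formula: TPH = 10000 m^2/ha / (spacing_x * spacing_y)
Area per tree = 7.8 m * 7.7 m = 60.06 m^2
TPH = 10000 / 60.06 = 167 trees/ha

167


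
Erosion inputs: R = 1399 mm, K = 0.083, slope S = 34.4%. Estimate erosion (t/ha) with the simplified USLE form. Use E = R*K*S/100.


Formula: E = R * K * S / 100  (simplified USLE)
R * K = 1399 * 0.083 = 116.117
E = 116.117 * 34.4 / 100 = 39.94 t/ha

39.94


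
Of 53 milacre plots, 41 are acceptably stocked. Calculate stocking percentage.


Formula: Stocking % = stocked plots / total plots * 100
Stocking = 41 / 53 * 100
Stocking = 0.7736 * 100 = 77.4%

77.4


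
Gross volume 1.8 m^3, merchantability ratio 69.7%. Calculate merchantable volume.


Formula: MV = V_total * (merchantable_pct / 100)
Merchantable fraction = 69.7% / 100 = 0.697
MV = 1.8 m^3 * 0.697 = 1.255 m^3

1.255


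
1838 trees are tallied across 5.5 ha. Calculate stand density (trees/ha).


Formula: Stand Density = N_trees / Area_ha
Density = 1838 trees / 5.5 ha
Density = 334 trees/ha

334


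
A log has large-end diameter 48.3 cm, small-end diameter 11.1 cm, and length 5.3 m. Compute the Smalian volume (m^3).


Smalian: V = (A1 + A2)/2 * L,  A = pi*(D/200)^2
A1 = pi*(48.3/200)^2 = 0.183225 m^2
A2 = pi*(11.1/200)^2 = 0.009677 m^2
V = (0.183225+0.009677)/2*5.3 = 0.5112 m^3

0.5112


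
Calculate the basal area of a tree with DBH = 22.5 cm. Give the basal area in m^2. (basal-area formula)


Formula: BA = pi * (DBH/2)^2 / 10000  (cm^2 to m^2)
Radius = DBH/2 = 22.5/2 = 11.25 cm
BA = pi * 11.25^2 / 10000
   = 397.6078 cm^2 / 10000
   = 0.0398 m^2

0.0398


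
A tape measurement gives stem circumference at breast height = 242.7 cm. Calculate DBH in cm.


Formula: DBH = C / pi
DBH = 242.7 / pi
pi = 3.14159...
DBH = 77.3 cm

77.3


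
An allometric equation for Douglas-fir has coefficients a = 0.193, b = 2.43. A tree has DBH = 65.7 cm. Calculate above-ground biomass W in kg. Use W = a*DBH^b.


Formula: W = a * DBH^b  (allometric power law)
DBH^b = 65.7^2.43 = 26102.6048
W = 0.193 * 26102.6048 = 5037.8 kg

5037.8


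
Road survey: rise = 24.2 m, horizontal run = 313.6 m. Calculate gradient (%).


Formula: Gradient = rise / run * 100
Gradient = 24.2 / 313.6 * 100 = 7.7%

7.7


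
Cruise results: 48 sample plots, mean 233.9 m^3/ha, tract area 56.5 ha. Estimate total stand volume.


Formula: Total Volume = Mean Volume per ha * Total Area
Total Volume = 233.9 m^3/ha * 56.5 ha
Total Volume = 13215 m^3

13215


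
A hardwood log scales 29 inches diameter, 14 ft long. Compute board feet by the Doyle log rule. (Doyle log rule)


Doyle: BF = (D - 4)^2 * L / 16
Adjusted diameter = 29 - 4 = 25 in
(D-4)^2 = 25^2 = 625
BF = 625 * 14 / 16 = 547 BF

547


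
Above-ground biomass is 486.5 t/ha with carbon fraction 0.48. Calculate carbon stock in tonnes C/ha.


Formula: Carbon Stock = Biomass * Carbon Fraction
C = 486.5 t/ha * 0.48
C = 233.5 t C/ha

233.5


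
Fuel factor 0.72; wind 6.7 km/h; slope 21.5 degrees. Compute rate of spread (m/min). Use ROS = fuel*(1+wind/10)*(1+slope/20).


Formula: ROS = fuel * (1 + wind/10) * (1 + slope/20)
Wind factor = 1 + 6.7/10 = 1.67
Slope factor = 1 + 21.5/20 = 2.075
ROS = 0.72 * 1.67 * 2.075 = 2.49 m/min

2.49


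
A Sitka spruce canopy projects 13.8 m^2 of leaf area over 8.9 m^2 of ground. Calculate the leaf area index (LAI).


Formula: LAI = total leaf area / ground area  (dimensionless)
LAI = 13.8 m^2 / 8.9 m^2
LAI = 1.55

1.55


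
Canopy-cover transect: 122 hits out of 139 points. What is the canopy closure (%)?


Formula: Canopy closure = covered points / total points * 100
Closure = 122 / 139 * 100
Closure = 0.8777 * 100 = 87.8%

87.8


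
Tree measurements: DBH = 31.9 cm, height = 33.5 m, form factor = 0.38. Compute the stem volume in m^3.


Formula: V = pi * (DBH/200)^2 * H * ff
Radius = DBH/200 = 31.9/200 = 0.1595 m
Radius^2 = 0.1595^2 = 0.02544025 m^2
V = pi * 0.02544025 * 33.5 * 0.38
V = 1.017 m^3

1.017


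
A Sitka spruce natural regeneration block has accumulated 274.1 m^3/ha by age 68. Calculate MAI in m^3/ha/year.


Formula: MAI = Total Volume / Stand Age
MAI = 274.1 m^3/ha / 68 years
MAI = 4.03 m^3/ha/year

4.03


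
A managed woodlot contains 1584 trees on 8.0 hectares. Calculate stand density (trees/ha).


Formula: Stand Density = N_trees / Area_ha
Density = 1584 trees / 8.0 ha
Density = 198 trees/ha

198


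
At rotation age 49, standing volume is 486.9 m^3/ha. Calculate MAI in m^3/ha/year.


Formula: MAI = Total Volume / Stand Age
MAI = 486.9 m^3/ha / 49 years
MAI = 9.94 m^3/ha/year

9.94


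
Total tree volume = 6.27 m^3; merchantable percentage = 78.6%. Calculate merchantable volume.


Formula: MV = V_total * (merchantable_pct / 100)
Merchantable fraction = 78.6% / 100 = 0.786
MV = 6.27 m^3 * 0.786 = 4.928 m^3

4.928


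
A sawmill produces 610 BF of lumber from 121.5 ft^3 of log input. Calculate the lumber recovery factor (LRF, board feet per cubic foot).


Formula: LRF = Lumber Output (BF) / Log Input (ft^3)
LRF = 610 BF / 121.5 ft^3
LRF = 5.02 BF/ft^3

5.02


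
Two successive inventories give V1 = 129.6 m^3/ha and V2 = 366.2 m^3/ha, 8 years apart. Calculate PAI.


Formula: PAI = (V_T2 - V_T1) / (T2 - T1)
Volume increment = 366.2 - 129.6 = 236.6 m^3/ha
PAI = 236.6 / 8 = 29.58 m^3/ha/year

29.58


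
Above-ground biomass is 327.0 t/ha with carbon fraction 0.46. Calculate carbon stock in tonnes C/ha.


Formula: Carbon Stock = Biomass * Carbon Fraction
C = 327.0 t/ha * 0.46
C = 150.4 t C/ha

150.4


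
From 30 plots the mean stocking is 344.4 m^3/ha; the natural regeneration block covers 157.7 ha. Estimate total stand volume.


Formula: Total Volume = Mean Volume per ha * Total Area
Total Volume = 344.4 m^3/ha * 157.7 ha
Total Volume = 54312 m^3

54312


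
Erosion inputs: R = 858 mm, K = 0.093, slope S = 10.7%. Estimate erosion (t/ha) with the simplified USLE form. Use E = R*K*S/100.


Formula: E = R * K * S / 100  (simplified USLE)
R * K = 858 * 0.093 = 79.794
E = 79.794 * 10.7 / 100 = 8.54 t/ha

8.54


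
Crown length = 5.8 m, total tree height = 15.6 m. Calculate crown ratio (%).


Formula: Crown Ratio = (Crown Length / Total Height) * 100
CR = (5.8 m / 15.6 m) * 100
CR = 0.3718 * 100 = 37.2%

37.2


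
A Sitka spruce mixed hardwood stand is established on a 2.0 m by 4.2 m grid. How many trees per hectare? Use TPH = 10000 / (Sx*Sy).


Formula: TPH = 10000 m^2/ha / (spacing_x * spacing_y)
Area per tree = 2.0 m * 4.2 m = 8.4 m^2
TPH = 10000 / 8.4 = 1190 trees/ha

1190


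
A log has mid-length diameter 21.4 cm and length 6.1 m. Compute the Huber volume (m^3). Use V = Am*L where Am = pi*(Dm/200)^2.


Huber: V = Am * L,  Am = pi*(Dm/200)^2
Am = pi*(21.4/200)^2 = 0.035968 m^2
V = 0.035968*6.1 = 0.2194 m^3

0.2194


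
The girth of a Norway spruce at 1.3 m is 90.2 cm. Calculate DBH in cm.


Formula: DBH = C / pi
DBH = 90.2 / pi
pi = 3.14159...
DBH = 28.7 cm

28.7


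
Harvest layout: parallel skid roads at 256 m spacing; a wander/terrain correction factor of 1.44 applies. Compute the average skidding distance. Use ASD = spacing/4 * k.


Formula: ASD = (spacing / 4) * correction
Uncorrected distance = spacing / 4 = 256 / 4 = 64 m
ASD = 64 * 1.44 = 92 m

92


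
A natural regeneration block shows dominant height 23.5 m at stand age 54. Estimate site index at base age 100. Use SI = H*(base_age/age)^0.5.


Formula: SI = H_dom * (base_age / age)^0.5
Age ratio = 100 / 54 = 1.85185
sqrt(age_ratio) = 1.36083
SI = 23.5 * 1.36083 = 32.0 m

32.0


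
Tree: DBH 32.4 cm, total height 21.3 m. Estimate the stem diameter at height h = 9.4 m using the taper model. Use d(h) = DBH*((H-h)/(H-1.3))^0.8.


Taper: d(h) = DBH * ((H - h) / (H - 1.3))^0.8
Numerator = H - h = 21.3 - 9.4 = 11.9 m
Denominator = H - 1.3 = 21.3 - 1.3 = 20.0 m
Ratio = 11.9 / 20.0 = 0.595
d = 32.4 * 0.595^0.8 = 21.4 cm

21.4


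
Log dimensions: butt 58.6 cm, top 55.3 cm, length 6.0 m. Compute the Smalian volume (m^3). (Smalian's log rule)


Smalian: V = (A1 + A2)/2 * L,  A = pi*(D/200)^2
A1 = pi*(58.6/200)^2 = 0.269703 m^2
A2 = pi*(55.3/200)^2 = 0.240182 m^2
V = (0.269703+0.240182)/2*6.0 = 1.5297 m^3

1.5297


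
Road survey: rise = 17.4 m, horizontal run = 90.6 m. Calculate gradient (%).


Formula: Gradient = rise / run * 100
Gradient = 17.4 / 90.6 * 100 = 19.2%

19.2


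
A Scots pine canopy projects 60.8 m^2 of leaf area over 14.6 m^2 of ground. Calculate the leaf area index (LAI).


Formula: LAI = total leaf area / ground area  (dimensionless)
LAI = 60.8 m^2 / 14.6 m^2
LAI = 4.16

4.16


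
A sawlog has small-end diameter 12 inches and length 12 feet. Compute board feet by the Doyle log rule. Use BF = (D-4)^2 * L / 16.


Doyle: BF = (D - 4)^2 * L / 16
Adjusted diameter = 12 - 4 = 8 in
(D-4)^2 = 8^2 = 64
BF = 64 * 12 / 16 = 48 BF

48


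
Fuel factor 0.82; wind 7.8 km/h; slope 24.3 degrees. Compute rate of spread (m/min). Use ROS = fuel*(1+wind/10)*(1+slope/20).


Formula: ROS = fuel * (1 + wind/10) * (1 + slope/20)
Wind factor = 1 + 7.8/10 = 1.78
Slope factor = 1 + 24.3/20 = 2.215
ROS = 0.82 * 1.78 * 2.215 = 3.23 m/min

3.23


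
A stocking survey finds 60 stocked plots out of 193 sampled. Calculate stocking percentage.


Formula: Stocking % = stocked plots / total plots * 100
Stocking = 60 / 193 * 100
Stocking = 0.3109 * 100 = 31.1%

31.1


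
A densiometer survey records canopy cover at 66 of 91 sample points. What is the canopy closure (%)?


Formula: Canopy closure = covered points / total points * 100
Closure = 66 / 91 * 100
Closure = 0.7253 * 100 = 72.5%

72.5


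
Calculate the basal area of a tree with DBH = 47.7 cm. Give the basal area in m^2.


Formula: BA = pi * (DBH/2)^2 / 10000  (cm^2 to m^2)
Radius = DBH/2 = 47.7/2 = 23.85 cm
BA = pi * 23.85^2 / 10000
   = 1787.0086 cm^2 / 10000
   = 0.1787 m^2

0.1787


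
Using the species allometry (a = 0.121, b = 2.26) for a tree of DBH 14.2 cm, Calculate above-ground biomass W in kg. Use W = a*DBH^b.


Formula: W = a * DBH^b  (allometric power law)
DBH^b = 14.2^2.26 = 401.9497
W = 0.121 * 401.9497 = 48.6 kg

48.6


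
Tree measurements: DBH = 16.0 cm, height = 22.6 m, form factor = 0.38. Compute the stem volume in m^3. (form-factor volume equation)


Formula: V = pi * (DBH/200)^2 * H * ff
Radius = DBH/200 = 16.0/200 = 0.08 m
Radius^2 = 0.08^2 = 0.0064 m^2
V = pi * 0.0064 * 22.6 * 0.38
V = 0.173 m^3

0.173


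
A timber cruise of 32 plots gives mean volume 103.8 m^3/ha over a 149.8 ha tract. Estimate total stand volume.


Formula: Total Volume = Mean Volume per ha * Total Area
Total Volume = 103.8 m^3/ha * 149.8 ha
Total Volume = 15549 m^3

15549


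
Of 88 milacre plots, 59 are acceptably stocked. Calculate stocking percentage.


Formula: Stocking % = stocked plots / total plots * 100
Stocking = 59 / 88 * 100
Stocking = 0.6705 * 100 = 67.0%

67.0


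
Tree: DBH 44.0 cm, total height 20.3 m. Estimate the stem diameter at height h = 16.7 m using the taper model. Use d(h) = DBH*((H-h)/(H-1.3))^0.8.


Taper: d(h) = DBH * ((H - h) / (H - 1.3))^0.8
Numerator = H - h = 20.3 - 16.7 = 3.6 m
Denominator = H - 1.3 = 20.3 - 1.3 = 19.0 m
Ratio = 3.6 / 19.0 = 0.18947
d = 44.0 * 0.18947^0.8 = 11.6 cm

11.6


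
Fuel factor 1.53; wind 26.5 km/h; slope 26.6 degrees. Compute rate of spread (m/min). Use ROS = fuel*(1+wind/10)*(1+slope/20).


Formula: ROS = fuel * (1 + wind/10) * (1 + slope/20)
Wind factor = 1 + 26.5/10 = 3.65
Slope factor = 1 + 26.6/20 = 2.33
ROS = 1.53 * 3.65 * 2.33 = 13.01 m/min

13.01


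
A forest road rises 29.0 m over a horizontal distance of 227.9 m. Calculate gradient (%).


Formula: Gradient = rise / run * 100
Gradient = 29.0 / 227.9 * 100 = 12.7%

12.7


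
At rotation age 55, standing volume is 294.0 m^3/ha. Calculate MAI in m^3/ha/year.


Formula: MAI = Total Volume / Stand Age
MAI = 294.0 m^3/ha / 55 years
MAI = 5.35 m^3/ha/year

5.35


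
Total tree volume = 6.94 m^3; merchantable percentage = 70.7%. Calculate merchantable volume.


Formula: MV = V_total * (merchantable_pct / 100)
Merchantable fraction = 70.7% / 100 = 0.707
MV = 6.94 m^3 * 0.707 = 4.907 m^3

4.907


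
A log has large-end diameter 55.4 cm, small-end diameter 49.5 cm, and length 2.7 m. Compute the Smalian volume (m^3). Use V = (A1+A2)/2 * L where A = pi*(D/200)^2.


Smalian: V = (A1 + A2)/2 * L,  A = pi*(D/200)^2
A1 = pi*(55.4/200)^2 = 0.241051 m^2
A2 = pi*(49.5/200)^2 = 0.192442 m^2
V = (0.241051+0.192442)/2*2.7 = 0.5852 m^3

0.5852


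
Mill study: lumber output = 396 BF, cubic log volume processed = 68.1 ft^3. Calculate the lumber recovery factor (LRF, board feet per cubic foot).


Formula: LRF = Lumber Output (BF) / Log Input (ft^3)
LRF = 396 BF / 68.1 ft^3
LRF = 5.81 BF/ft^3

5.81


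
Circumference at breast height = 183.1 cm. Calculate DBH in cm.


Formula: DBH = C / pi
DBH = 183.1 / pi
pi = 3.14159...
DBH = 58.3 cm

58.3


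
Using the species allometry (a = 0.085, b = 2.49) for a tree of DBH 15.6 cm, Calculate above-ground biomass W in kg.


Formula: W = a * DBH^b  (allometric power law)
DBH^b = 15.6^2.49 = 935.1478
W = 0.085 * 935.1478 = 79.5 kg

79.5


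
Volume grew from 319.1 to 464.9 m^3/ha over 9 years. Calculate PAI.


Formula: PAI = (V_T2 - V_T1) / (T2 - T1)
Volume increment = 464.9 - 319.1 = 145.8 m^3/ha
PAI = 145.8 / 9 = 16.2 m^3/ha/year

16.2


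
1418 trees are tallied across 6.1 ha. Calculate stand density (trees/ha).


Formula: Stand Density = N_trees / Area_ha
Density = 1418 trees / 6.1 ha
Density = 232 trees/ha

232


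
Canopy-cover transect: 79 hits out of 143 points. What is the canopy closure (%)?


Formula: Canopy closure = covered points / total points * 100
Closure = 79 / 143 * 100
Closure = 0.5524 * 100 = 55.2%

55.2


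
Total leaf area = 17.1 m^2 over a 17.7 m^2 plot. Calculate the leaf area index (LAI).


Formula: LAI = total leaf area / ground area  (dimensionless)
LAI = 17.1 m^2 / 17.7 m^2
LAI = 0.97

0.97


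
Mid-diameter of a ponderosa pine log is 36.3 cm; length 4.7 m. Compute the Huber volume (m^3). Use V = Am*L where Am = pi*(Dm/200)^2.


Huber: V = Am * L,  Am = pi*(Dm/200)^2
Am = pi*(36.3/200)^2 = 0.103491 m^2
V = 0.103491*4.7 = 0.4864 m^3

0.4864
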